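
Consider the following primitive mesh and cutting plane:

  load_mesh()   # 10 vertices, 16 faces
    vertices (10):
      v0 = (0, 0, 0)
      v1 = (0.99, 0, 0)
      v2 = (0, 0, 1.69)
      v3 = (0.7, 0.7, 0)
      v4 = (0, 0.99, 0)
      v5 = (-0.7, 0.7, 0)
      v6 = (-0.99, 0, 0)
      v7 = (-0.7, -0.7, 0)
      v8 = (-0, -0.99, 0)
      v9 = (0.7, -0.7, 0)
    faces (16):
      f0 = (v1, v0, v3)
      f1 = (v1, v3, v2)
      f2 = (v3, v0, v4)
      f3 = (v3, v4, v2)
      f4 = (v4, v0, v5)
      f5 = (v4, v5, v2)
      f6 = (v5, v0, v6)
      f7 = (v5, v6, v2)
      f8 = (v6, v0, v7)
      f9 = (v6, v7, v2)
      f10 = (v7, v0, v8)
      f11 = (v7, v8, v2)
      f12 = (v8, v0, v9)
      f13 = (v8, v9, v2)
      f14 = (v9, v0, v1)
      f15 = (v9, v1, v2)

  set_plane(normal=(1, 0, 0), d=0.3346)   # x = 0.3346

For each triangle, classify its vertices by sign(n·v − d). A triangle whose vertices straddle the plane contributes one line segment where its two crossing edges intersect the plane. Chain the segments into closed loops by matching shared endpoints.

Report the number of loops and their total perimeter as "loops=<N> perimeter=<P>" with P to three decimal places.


Straddling triangles (8 of 16):
  (v1,v0,v3) [+-+] → (0.3346, 0, 0)–(0.3346, 0.3346, 0)  len=0.3346
  (v1,v3,v2) [++-] → (0.3346, 0.3346, 0.88218)–(0.3346, 0, 1.11881)  len=0.4098
  (v3,v0,v4) [+--] → (0.3346, 0.3346, 0)–(0.3346, 0.85138, 0)  len=0.5168
  (v3,v4,v2) [+--] → (0.3346, 0.85138, 0)–(0.3346, 0.3346, 0.88218)  len=1.0224
  (v8,v0,v9) [--+] → (0.3346, -0.3346, 0)–(0.3346, -0.85138, 0)  len=0.5168
  (v8,v9,v2) [-+-] → (0.3346, -0.85138, 0)–(0.3346, -0.3346, 0.88218)  len=1.0224
  (v9,v0,v1) [+-+] → (0.3346, -0.3346, 0)–(0.3346, 0, 0)  len=0.3346
  (v9,v1,v2) [++-] → (0.3346, 0, 1.11881)–(0.3346, -0.3346, 0.88218)  len=0.4098

Chained into 1 loop(s):
  loop 1: 8 segments, perimeter = 4.5672
Total perimeter = 4.567

loops=1 perimeter=4.567


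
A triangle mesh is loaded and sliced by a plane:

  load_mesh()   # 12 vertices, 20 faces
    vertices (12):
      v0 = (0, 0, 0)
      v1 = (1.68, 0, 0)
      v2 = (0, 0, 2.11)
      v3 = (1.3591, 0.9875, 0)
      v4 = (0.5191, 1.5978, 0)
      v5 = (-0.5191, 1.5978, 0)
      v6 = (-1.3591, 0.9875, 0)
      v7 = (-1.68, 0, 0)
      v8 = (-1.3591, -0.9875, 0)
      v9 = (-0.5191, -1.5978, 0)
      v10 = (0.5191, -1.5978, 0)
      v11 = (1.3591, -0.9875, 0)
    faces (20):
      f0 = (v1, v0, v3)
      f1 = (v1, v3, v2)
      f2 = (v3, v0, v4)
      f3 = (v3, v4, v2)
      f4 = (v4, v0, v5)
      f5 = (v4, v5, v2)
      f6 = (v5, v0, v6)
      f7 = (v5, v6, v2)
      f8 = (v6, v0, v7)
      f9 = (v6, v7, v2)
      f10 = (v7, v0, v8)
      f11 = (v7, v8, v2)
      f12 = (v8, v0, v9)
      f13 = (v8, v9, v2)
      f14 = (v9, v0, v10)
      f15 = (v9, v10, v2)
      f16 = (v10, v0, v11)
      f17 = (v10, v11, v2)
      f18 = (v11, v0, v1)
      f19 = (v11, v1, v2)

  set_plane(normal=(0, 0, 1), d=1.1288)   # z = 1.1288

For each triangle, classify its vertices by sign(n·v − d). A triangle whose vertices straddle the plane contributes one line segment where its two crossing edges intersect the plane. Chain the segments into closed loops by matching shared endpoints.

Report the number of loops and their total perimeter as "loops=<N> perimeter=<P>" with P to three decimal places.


loops=1 perimeter=4.828

Straddling triangles (10 of 20):
  (v1,v3,v2) [--+] → (0.632014, 0.459211, 1.1288)–(0.78124, 0, 1.1288)  len=0.4828
  (v3,v4,v2) [--+] → (0.241394, 0.743015, 1.1288)–(0.632014, 0.459211, 1.1288)  len=0.4828
  (v4,v5,v2) [--+] → (-0.241394, 0.743015, 1.1288)–(0.241394, 0.743015, 1.1288)  len=0.4828
  (v5,v6,v2) [--+] → (-0.632014, 0.459211, 1.1288)–(-0.241394, 0.743015, 1.1288)  len=0.4828
  (v6,v7,v2) [--+] → (-0.78124, 0, 1.1288)–(-0.632014, 0.459211, 1.1288)  len=0.4828
  (v7,v8,v2) [--+] → (-0.632014, -0.459211, 1.1288)–(-0.78124, 0, 1.1288)  len=0.4828
  (v8,v9,v2) [--+] → (-0.241394, -0.743015, 1.1288)–(-0.632014, -0.459211, 1.1288)  len=0.4828
  (v9,v10,v2) [--+] → (0.241394, -0.743015, 1.1288)–(-0.241394, -0.743015, 1.1288)  len=0.4828
  (v10,v11,v2) [--+] → (0.632014, -0.459211, 1.1288)–(0.241394, -0.743015, 1.1288)  len=0.4828
  (v11,v1,v2) [--+] → (0.78124, 0, 1.1288)–(0.632014, -0.459211, 1.1288)  len=0.4828

Chained into 1 loop(s):
  loop 1: 10 segments, perimeter = 4.8283
Total perimeter = 4.828


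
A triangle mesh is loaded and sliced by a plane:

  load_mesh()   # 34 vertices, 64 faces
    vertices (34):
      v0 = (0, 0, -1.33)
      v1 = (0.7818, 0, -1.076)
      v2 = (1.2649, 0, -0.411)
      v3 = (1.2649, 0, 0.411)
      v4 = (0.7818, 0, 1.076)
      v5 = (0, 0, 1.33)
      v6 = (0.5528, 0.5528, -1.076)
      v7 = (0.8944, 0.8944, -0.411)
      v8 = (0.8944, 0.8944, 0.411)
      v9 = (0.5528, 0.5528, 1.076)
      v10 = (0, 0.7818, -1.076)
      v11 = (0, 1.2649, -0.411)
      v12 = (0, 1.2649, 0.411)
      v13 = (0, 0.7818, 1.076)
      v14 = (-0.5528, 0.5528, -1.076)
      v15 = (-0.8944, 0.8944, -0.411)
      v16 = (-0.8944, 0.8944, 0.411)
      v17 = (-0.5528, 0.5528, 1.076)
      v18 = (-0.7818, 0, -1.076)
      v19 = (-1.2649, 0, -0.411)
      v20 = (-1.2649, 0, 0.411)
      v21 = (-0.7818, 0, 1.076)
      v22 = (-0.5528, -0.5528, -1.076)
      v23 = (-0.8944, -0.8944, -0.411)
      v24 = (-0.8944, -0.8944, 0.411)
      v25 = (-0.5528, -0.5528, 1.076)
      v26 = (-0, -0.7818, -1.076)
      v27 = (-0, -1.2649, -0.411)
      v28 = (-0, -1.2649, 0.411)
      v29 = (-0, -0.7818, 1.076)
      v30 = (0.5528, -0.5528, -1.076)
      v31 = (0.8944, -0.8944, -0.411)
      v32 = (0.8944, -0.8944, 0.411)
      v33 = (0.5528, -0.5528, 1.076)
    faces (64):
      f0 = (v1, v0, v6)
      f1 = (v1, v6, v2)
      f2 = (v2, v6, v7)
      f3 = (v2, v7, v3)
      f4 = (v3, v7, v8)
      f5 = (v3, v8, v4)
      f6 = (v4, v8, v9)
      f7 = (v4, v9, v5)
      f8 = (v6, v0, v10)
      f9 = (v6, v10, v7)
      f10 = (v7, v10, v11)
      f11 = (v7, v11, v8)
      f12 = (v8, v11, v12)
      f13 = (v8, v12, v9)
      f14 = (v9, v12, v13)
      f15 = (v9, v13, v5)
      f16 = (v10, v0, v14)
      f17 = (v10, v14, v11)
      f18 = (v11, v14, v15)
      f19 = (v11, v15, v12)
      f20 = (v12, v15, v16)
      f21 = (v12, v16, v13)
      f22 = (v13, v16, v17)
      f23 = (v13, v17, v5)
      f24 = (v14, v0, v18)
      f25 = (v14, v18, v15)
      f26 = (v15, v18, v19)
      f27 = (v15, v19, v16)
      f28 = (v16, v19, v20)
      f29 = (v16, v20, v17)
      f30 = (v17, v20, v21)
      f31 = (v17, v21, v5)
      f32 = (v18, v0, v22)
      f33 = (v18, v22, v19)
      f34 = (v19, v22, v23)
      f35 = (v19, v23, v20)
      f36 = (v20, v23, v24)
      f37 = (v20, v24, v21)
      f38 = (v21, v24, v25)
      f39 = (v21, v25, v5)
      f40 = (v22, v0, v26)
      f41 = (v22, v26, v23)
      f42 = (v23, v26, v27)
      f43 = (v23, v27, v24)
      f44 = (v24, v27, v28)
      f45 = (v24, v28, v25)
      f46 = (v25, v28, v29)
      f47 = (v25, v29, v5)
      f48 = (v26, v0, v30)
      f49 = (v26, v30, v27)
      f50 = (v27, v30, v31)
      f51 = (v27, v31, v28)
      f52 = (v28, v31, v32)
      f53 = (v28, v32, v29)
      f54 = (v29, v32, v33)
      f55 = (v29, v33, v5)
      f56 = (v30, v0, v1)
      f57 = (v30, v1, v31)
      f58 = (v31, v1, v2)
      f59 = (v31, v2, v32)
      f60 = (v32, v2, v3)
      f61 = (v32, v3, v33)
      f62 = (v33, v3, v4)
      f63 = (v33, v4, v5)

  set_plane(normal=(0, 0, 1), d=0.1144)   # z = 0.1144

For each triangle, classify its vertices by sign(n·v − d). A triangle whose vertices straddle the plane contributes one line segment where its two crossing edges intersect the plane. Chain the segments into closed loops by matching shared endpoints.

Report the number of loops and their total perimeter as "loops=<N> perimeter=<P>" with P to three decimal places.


Straddling triangles (16 of 64):
  (v2,v7,v3) [--+] → (1.13121, 0.322724, 0.1144)–(1.2649, 0, 0.1144)  len=0.3493
  (v3,v7,v8) [+-+] → (1.13121, 0.322724, 0.1144)–(0.8944, 0.8944, 0.1144)  len=0.6188
  (v7,v11,v8) [--+] → (0.571676, 1.02809, 0.1144)–(0.8944, 0.8944, 0.1144)  len=0.3493
  (v8,v11,v12) [+-+] → (0.571676, 1.02809, 0.1144)–(0, 1.2649, 0.1144)  len=0.6188
  (v11,v15,v12) [--+] → (-0.322724, 1.13121, 0.1144)–(0, 1.2649, 0.1144)  len=0.3493
  (v12,v15,v16) [+-+] → (-0.322724, 1.13121, 0.1144)–(-0.8944, 0.8944, 0.1144)  len=0.6188
  (v15,v19,v16) [--+] → (-1.02809, 0.571676, 0.1144)–(-0.8944, 0.8944, 0.1144)  len=0.3493
  (v16,v19,v20) [+-+] → (-1.02809, 0.571676, 0.1144)–(-1.2649, 0, 0.1144)  len=0.6188
  (v19,v23,v20) [--+] → (-1.13121, -0.322724, 0.1144)–(-1.2649, 0, 0.1144)  len=0.3493
  (v20,v23,v24) [+-+] → (-1.13121, -0.322724, 0.1144)–(-0.8944, -0.8944, 0.1144)  len=0.6188
  (v23,v27,v24) [--+] → (-0.571676, -1.02809, 0.1144)–(-0.8944, -0.8944, 0.1144)  len=0.3493
  (v24,v27,v28) [+-+] → (-0.571676, -1.02809, 0.1144)–(0, -1.2649, 0.1144)  len=0.6188
  (v27,v31,v28) [--+] → (0.322724, -1.13121, 0.1144)–(0, -1.2649, 0.1144)  len=0.3493
  (v28,v31,v32) [+-+] → (0.322724, -1.13121, 0.1144)–(0.8944, -0.8944, 0.1144)  len=0.6188
  (v31,v2,v32) [--+] → (1.02809, -0.571676, 0.1144)–(0.8944, -0.8944, 0.1144)  len=0.3493
  (v32,v2,v3) [+-+] → (1.02809, -0.571676, 0.1144)–(1.2649, 0, 0.1144)  len=0.6188

Chained into 1 loop(s):
  loop 1: 16 segments, perimeter = 7.7448
Total perimeter = 7.745

loops=1 perimeter=7.745


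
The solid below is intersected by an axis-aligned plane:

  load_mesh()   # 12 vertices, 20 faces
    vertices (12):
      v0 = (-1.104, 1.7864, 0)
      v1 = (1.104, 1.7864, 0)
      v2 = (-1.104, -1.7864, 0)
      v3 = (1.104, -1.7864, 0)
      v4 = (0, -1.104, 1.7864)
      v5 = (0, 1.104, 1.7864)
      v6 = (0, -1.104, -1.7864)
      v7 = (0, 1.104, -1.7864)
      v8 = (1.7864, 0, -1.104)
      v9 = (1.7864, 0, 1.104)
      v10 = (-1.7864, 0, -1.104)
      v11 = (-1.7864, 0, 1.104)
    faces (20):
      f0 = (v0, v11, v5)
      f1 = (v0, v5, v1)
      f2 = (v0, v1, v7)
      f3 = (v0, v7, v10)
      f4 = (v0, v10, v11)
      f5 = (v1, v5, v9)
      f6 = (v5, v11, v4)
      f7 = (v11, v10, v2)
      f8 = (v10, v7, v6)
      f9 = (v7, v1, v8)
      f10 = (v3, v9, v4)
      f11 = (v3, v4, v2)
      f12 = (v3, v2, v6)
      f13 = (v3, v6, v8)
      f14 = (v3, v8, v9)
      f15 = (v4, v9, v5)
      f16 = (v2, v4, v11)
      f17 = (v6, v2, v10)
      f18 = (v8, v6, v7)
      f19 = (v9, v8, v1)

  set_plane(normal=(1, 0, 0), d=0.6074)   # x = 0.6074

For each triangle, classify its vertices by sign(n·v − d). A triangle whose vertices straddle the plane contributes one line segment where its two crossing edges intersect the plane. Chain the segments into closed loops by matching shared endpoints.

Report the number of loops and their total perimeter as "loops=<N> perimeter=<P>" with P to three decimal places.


Straddling triangles (10 of 20):
  (v0,v5,v1) [--+] → (0.6074, 1.47944, 0.803556)–(0.6074, 1.7864, 0)  len=0.8602
  (v0,v1,v7) [-+-] → (0.6074, 1.7864, 0)–(0.6074, 1.47944, -0.803556)  len=0.8602
  (v1,v5,v9) [+-+] → (0.6074, 1.47944, 0.803556)–(0.6074, 0.728625, 1.55437)  len=1.0618
  (v7,v1,v8) [-++] → (0.6074, 1.47944, -0.803556)–(0.6074, 0.728625, -1.55437)  len=1.0618
  (v3,v9,v4) [++-] → (0.6074, -0.728625, 1.55437)–(0.6074, -1.47944, 0.803556)  len=1.0618
  (v3,v4,v2) [+--] → (0.6074, -1.47944, 0.803556)–(0.6074, -1.7864, 0)  len=0.8602
  (v3,v2,v6) [+--] → (0.6074, -1.7864, 0)–(0.6074, -1.47944, -0.803556)  len=0.8602
  (v3,v6,v8) [+-+] → (0.6074, -1.47944, -0.803556)–(0.6074, -0.728625, -1.55437)  len=1.0618
  (v4,v9,v5) [-+-] → (0.6074, -0.728625, 1.55437)–(0.6074, 0.728625, 1.55437)  len=1.4573
  (v8,v6,v7) [+--] → (0.6074, -0.728625, -1.55437)–(0.6074, 0.728625, -1.55437)  len=1.4573

Chained into 1 loop(s):
  loop 1: 10 segments, perimeter = 10.6025
Total perimeter = 10.603

loops=1 perimeter=10.603


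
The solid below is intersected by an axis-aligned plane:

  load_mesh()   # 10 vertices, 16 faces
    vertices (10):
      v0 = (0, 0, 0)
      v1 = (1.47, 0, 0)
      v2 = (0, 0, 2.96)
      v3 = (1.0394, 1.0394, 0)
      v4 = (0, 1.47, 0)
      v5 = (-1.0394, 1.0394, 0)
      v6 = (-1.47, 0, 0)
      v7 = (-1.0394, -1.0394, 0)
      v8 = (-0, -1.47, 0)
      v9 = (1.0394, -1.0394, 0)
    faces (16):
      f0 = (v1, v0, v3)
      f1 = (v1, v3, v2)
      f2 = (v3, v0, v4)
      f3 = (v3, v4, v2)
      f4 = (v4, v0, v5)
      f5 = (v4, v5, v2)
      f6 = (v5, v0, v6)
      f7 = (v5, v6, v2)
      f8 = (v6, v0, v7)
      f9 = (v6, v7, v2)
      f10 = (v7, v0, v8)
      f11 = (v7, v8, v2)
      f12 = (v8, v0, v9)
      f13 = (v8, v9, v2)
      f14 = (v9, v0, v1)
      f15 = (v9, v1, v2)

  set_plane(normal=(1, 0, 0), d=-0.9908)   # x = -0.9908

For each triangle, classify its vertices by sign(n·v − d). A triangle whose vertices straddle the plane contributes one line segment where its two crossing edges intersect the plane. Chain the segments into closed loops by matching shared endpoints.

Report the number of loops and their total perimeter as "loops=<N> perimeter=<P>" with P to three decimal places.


Straddling triangles (8 of 16):
  (v4,v0,v5) [++-] → (-0.9908, 0.9908, 0)–(-0.9908, 1.05953, 0)  len=0.0687
  (v4,v5,v2) [+-+] → (-0.9908, 1.05953, 0)–(-0.9908, 0.9908, 0.138403)  len=0.1545
  (v5,v0,v6) [-+-] → (-0.9908, 0.9908, 0)–(-0.9908, 0, 0)  len=0.9908
  (v5,v6,v2) [--+] → (-0.9908, 0, 0.96492)–(-0.9908, 0.9908, 0.138403)  len=1.2903
  (v6,v0,v7) [-+-] → (-0.9908, 0, 0)–(-0.9908, -0.9908, 0)  len=0.9908
  (v6,v7,v2) [--+] → (-0.9908, -0.9908, 0.138403)–(-0.9908, 0, 0.96492)  len=1.2903
  (v7,v0,v8) [-++] → (-0.9908, -0.9908, 0)–(-0.9908, -1.05953, 0)  len=0.0687
  (v7,v8,v2) [-++] → (-0.9908, -1.05953, 0)–(-0.9908, -0.9908, 0.138403)  len=0.1545

Chained into 1 loop(s):
  loop 1: 8 segments, perimeter = 5.0087
Total perimeter = 5.009

loops=1 perimeter=5.009


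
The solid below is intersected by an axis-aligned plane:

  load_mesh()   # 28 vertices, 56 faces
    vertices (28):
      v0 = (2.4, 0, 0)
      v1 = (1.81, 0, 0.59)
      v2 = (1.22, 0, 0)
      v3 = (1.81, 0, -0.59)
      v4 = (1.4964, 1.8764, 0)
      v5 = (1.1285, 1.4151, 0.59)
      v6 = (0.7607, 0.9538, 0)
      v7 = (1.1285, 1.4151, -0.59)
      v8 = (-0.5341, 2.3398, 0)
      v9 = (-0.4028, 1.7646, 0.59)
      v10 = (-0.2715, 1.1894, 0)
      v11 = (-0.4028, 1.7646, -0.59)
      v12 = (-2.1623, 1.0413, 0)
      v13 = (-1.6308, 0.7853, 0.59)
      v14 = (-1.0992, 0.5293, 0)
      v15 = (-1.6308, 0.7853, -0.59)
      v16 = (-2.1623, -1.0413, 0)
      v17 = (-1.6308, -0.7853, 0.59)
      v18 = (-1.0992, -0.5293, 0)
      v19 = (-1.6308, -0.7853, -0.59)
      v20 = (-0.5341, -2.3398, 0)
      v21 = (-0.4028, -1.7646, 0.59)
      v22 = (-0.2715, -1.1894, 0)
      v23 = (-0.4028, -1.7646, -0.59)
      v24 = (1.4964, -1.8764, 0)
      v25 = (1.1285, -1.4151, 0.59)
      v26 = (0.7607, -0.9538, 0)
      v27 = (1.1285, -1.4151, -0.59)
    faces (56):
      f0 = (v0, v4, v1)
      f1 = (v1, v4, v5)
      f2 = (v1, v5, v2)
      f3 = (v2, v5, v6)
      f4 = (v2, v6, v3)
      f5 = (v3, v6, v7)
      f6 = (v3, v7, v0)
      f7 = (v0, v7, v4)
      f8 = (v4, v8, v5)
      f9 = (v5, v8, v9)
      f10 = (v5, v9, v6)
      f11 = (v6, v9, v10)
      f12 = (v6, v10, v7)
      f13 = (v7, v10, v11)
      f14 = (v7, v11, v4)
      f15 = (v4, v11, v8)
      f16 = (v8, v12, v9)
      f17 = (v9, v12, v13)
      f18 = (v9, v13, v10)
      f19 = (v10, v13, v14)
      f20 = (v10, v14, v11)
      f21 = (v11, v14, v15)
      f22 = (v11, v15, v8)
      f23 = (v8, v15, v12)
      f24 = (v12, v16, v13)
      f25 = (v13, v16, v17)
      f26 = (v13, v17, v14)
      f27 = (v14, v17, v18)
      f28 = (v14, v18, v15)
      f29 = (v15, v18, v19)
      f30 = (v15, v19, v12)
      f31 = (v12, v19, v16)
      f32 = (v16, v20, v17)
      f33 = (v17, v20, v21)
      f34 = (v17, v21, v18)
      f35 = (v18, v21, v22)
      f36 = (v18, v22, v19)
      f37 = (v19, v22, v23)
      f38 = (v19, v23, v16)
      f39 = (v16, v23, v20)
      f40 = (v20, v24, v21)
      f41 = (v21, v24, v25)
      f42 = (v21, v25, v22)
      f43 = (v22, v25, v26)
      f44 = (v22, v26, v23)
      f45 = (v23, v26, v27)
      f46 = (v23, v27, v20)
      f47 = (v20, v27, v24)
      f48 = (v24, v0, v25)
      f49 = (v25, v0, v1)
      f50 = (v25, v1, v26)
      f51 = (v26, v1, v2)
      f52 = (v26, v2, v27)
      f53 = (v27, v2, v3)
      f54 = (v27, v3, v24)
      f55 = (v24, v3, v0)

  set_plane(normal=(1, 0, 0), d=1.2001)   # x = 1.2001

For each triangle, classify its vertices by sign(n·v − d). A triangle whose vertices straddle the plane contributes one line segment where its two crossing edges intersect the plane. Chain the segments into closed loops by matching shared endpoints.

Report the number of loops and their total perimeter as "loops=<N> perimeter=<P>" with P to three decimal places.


loops=2 perimeter=9.086

Straddling triangles (20 of 56):
  (v1,v4,v5) [++-] → (1.2001, 1.50488, 0.475175)–(1.2001, 1.26643, 0.59)  len=0.2647
  (v1,v5,v2) [+-+] → (1.2001, 1.26643, 0.59)–(1.2001, 0.307765, 0.128317)  len=1.0640
  (v2,v5,v6) [+--] → (1.2001, 0.307765, 0.128317)–(1.2001, 0.0413251, 0)  len=0.2957
  (v2,v6,v3) [+-+] → (1.2001, 0.0413251, 0)–(1.2001, 0.554391, -0.247066)  len=0.5695
  (v3,v6,v7) [+--] → (1.2001, 0.554391, -0.247066)–(1.2001, 1.26643, -0.59)  len=0.7903
  (v3,v7,v0) [+-+] → (1.2001, 1.26643, -0.59)–(1.2001, 1.33541, -0.556776)  len=0.0766
  (v0,v7,v4) [+-+] → (1.2001, 1.33541, -0.556776)–(1.2001, 1.50488, -0.475175)  len=0.1881
  (v4,v8,v5) [+--] → (1.2001, 1.94402, 0)–(1.2001, 1.50488, 0.475175)  len=0.6470
  (v7,v11,v4) [--+] → (1.2001, 1.85896, -0.0920477)–(1.2001, 1.50488, -0.475175)  len=0.5217
  (v4,v11,v8) [+--] → (1.2001, 1.85896, -0.0920477)–(1.2001, 1.94402, 0)  len=0.1253
  (v20,v24,v21) [-+-] → (1.2001, -1.94402, 0)–(1.2001, -1.85896, 0.0920477)  len=0.1253
  (v21,v24,v25) [-+-] → (1.2001, -1.85896, 0.0920477)–(1.2001, -1.50488, 0.475175)  len=0.5217
  (v20,v27,v24) [--+] → (1.2001, -1.50488, -0.475175)–(1.2001, -1.94402, 0)  len=0.6470
  (v24,v0,v25) [++-] → (1.2001, -1.33541, 0.556776)–(1.2001, -1.50488, 0.475175)  len=0.1881
  (v25,v0,v1) [-++] → (1.2001, -1.33541, 0.556776)–(1.2001, -1.26643, 0.59)  len=0.0766
  (v25,v1,v26) [-+-] → (1.2001, -1.26643, 0.59)–(1.2001, -0.554391, 0.247066)  len=0.7903
  (v26,v1,v2) [-++] → (1.2001, -0.554391, 0.247066)–(1.2001, -0.0413251, 0)  len=0.5695
  (v26,v2,v27) [-+-] → (1.2001, -0.0413251, 0)–(1.2001, -0.307765, -0.128317)  len=0.2957
  (v27,v2,v3) [-++] → (1.2001, -0.307765, -0.128317)–(1.2001, -1.26643, -0.59)  len=1.0640
  (v27,v3,v24) [-++] → (1.2001, -1.26643, -0.59)–(1.2001, -1.50488, -0.475175)  len=0.2647

Chained into 2 loop(s):
  loop 1: 10 segments, perimeter = 4.5429
  loop 2: 10 segments, perimeter = 4.5429
Total perimeter = 9.086


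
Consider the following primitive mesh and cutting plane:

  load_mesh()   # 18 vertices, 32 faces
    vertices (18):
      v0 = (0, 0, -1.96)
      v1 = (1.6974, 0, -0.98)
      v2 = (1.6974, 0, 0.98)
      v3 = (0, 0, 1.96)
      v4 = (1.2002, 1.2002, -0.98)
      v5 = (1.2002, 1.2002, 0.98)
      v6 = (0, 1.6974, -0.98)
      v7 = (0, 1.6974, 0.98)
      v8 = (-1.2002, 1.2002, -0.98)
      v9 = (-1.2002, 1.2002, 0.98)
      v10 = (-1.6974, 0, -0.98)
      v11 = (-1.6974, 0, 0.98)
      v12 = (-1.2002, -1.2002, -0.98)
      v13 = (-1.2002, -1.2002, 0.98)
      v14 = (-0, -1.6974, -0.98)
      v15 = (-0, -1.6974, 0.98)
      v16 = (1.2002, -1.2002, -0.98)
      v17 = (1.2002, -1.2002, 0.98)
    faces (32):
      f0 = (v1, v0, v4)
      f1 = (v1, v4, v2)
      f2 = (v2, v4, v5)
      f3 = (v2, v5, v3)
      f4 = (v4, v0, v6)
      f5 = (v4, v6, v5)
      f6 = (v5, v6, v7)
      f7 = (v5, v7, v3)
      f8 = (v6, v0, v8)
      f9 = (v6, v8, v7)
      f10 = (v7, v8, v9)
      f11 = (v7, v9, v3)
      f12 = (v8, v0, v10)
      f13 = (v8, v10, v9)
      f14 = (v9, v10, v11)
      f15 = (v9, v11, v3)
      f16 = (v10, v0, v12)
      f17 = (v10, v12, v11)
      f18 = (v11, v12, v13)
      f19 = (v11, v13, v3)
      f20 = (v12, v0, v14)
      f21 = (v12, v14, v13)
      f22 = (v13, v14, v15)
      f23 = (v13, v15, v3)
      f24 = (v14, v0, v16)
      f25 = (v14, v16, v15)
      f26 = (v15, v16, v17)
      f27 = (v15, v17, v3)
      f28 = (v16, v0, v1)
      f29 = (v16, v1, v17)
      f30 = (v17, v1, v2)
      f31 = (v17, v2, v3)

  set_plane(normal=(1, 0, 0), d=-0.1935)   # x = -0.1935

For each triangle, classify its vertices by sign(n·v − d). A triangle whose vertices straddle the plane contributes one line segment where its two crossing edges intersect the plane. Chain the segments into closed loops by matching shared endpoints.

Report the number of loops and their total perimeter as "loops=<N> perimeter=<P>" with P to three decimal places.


loops=1 perimeter=11.292

Straddling triangles (12 of 32):
  (v6,v0,v8) [++-] → (-0.1935, 0.1935, -1.802)–(-0.1935, 1.61724, -0.98)  len=1.6440
  (v6,v8,v7) [+-+] → (-0.1935, 1.61724, -0.98)–(-0.1935, 1.61724, 0.664003)  len=1.6440
  (v7,v8,v9) [+--] → (-0.1935, 1.61724, 0.664003)–(-0.1935, 1.61724, 0.98)  len=0.3160
  (v7,v9,v3) [+-+] → (-0.1935, 1.61724, 0.98)–(-0.1935, 0.1935, 1.802)  len=1.6440
  (v8,v0,v10) [-+-] → (-0.1935, 0.1935, -1.802)–(-0.1935, 0, -1.84828)  len=0.1990
  (v9,v11,v3) [--+] → (-0.1935, 0, 1.84828)–(-0.1935, 0.1935, 1.802)  len=0.1990
  (v10,v0,v12) [-+-] → (-0.1935, 0, -1.84828)–(-0.1935, -0.1935, -1.802)  len=0.1990
  (v11,v13,v3) [--+] → (-0.1935, -0.1935, 1.802)–(-0.1935, 0, 1.84828)  len=0.1990
  (v12,v0,v14) [-++] → (-0.1935, -0.1935, -1.802)–(-0.1935, -1.61724, -0.98)  len=1.6440
  (v12,v14,v13) [-+-] → (-0.1935, -1.61724, -0.98)–(-0.1935, -1.61724, -0.664003)  len=0.3160
  (v13,v14,v15) [-++] → (-0.1935, -1.61724, -0.664003)–(-0.1935, -1.61724, 0.98)  len=1.6440
  (v13,v15,v3) [-++] → (-0.1935, -1.61724, 0.98)–(-0.1935, -0.1935, 1.802)  len=1.6440

Chained into 1 loop(s):
  loop 1: 12 segments, perimeter = 11.2918
Total perimeter = 11.292


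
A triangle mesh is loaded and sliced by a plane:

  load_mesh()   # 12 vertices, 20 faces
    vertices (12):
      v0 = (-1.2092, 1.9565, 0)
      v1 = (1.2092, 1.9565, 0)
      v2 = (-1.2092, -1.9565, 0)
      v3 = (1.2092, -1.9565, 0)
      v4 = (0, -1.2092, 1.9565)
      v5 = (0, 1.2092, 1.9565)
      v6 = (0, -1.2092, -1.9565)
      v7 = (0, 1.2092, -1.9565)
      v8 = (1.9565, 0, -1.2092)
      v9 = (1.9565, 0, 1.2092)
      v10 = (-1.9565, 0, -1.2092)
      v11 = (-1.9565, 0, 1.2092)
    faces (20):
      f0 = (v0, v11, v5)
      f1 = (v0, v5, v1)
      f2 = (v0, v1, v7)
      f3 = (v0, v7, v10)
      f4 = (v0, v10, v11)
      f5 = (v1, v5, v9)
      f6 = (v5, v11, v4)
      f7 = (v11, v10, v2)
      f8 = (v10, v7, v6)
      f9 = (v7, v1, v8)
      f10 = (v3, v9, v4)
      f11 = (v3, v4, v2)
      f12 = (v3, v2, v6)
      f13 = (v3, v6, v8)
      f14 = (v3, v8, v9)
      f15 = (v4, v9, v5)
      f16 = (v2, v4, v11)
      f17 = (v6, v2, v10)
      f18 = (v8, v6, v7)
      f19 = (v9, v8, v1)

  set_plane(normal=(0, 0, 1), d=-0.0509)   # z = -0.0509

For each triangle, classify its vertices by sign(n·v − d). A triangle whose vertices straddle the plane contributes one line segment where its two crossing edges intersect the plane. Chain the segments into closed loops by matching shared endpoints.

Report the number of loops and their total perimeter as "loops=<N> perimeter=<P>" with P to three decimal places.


Straddling triangles (10 of 20):
  (v0,v1,v7) [++-] → (1.17774, 1.93706, -0.0509)–(-1.17774, 1.93706, -0.0509)  len=2.3555
  (v0,v7,v10) [+--] → (-1.17774, 1.93706, -0.0509)–(-1.24066, 1.87414, -0.0509)  len=0.0890
  (v0,v10,v11) [+-+] → (-1.24066, 1.87414, -0.0509)–(-1.9565, 0, -0.0509)  len=2.0062
  (v11,v10,v2) [+-+] → (-1.9565, 0, -0.0509)–(-1.24066, -1.87414, -0.0509)  len=2.0062
  (v7,v1,v8) [-+-] → (1.17774, 1.93706, -0.0509)–(1.24066, 1.87414, -0.0509)  len=0.0890
  (v3,v2,v6) [++-] → (-1.17774, -1.93706, -0.0509)–(1.17774, -1.93706, -0.0509)  len=2.3555
  (v3,v6,v8) [+--] → (1.17774, -1.93706, -0.0509)–(1.24066, -1.87414, -0.0509)  len=0.0890
  (v3,v8,v9) [+-+] → (1.24066, -1.87414, -0.0509)–(1.9565, 0, -0.0509)  len=2.0062
  (v6,v2,v10) [-+-] → (-1.17774, -1.93706, -0.0509)–(-1.24066, -1.87414, -0.0509)  len=0.0890
  (v9,v8,v1) [+-+] → (1.9565, 0, -0.0509)–(1.24066, 1.87414, -0.0509)  len=2.0062

Chained into 1 loop(s):
  loop 1: 10 segments, perimeter = 13.0917
Total perimeter = 13.092

loops=1 perimeter=13.092


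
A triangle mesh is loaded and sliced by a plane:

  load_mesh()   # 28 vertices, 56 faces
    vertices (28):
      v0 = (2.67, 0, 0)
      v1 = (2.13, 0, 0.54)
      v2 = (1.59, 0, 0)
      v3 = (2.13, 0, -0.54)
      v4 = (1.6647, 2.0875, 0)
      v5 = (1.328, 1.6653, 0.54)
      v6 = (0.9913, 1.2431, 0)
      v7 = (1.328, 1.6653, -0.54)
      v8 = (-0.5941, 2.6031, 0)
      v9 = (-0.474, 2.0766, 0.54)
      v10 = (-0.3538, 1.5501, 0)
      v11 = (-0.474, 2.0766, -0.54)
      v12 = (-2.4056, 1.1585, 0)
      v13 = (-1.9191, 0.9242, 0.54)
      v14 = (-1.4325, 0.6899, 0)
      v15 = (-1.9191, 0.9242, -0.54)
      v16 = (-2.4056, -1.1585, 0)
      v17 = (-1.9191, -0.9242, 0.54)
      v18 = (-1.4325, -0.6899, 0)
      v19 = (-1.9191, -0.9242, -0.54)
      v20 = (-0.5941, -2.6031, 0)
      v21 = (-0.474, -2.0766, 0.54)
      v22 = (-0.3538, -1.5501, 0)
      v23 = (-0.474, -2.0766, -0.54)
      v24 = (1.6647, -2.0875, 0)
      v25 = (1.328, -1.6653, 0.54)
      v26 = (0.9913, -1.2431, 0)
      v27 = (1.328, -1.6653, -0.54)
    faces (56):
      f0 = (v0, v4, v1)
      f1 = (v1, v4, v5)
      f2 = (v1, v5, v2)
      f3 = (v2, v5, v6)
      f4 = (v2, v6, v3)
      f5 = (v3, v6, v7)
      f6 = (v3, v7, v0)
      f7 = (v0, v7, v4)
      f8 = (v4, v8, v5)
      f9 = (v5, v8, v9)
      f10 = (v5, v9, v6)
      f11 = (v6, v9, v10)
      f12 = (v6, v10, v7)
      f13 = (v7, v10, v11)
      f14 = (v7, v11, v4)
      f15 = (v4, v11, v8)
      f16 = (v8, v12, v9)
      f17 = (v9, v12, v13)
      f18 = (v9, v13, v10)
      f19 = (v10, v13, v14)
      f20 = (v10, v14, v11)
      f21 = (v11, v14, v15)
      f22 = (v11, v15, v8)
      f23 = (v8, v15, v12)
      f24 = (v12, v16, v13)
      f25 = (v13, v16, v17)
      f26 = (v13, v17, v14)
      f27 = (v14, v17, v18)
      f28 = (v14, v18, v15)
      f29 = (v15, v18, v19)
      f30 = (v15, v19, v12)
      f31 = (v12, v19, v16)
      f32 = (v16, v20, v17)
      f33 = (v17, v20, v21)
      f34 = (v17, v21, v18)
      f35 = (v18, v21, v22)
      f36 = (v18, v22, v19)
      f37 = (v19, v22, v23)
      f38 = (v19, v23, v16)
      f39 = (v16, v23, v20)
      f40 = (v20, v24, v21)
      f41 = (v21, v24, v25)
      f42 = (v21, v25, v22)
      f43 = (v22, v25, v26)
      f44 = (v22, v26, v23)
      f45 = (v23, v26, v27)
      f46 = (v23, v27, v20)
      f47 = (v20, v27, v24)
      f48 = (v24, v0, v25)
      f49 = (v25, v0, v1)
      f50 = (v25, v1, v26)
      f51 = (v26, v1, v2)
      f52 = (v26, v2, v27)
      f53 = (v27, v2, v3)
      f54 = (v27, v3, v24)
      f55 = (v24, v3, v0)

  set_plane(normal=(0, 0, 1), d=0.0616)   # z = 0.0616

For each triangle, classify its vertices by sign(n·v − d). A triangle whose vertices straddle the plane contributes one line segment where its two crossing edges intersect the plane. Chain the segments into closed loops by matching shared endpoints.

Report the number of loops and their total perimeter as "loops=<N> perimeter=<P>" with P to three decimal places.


Straddling triangles (28 of 56):
  (v0,v4,v1) [--+] → (1.71778, 1.84937, 0.0616)–(2.6084, 0, 0.0616)  len=2.0527
  (v1,v4,v5) [+-+] → (1.71778, 1.84937, 0.0616)–(1.62629, 2.03934, 0.0616)  len=0.2108
  (v1,v5,v2) [++-] → (1.56011, 0.189968, 0.0616)–(1.6516, 0, 0.0616)  len=0.2108
  (v2,v5,v6) [-+-] → (1.56011, 0.189968, 0.0616)–(1.02971, 1.29126, 0.0616)  len=1.2224
  (v4,v8,v5) [--+] → (-0.374838, 2.49612, 0.0616)–(1.62629, 2.03934, 0.0616)  len=2.0526
  (v5,v8,v9) [+-+] → (-0.374838, 2.49612, 0.0616)–(-0.5804, 2.54304, 0.0616)  len=0.2108
  (v5,v9,v6) [++-] → (0.824147, 1.33818, 0.0616)–(1.02971, 1.29126, 0.0616)  len=0.2108
  (v6,v9,v10) [-+-] → (0.824147, 1.33818, 0.0616)–(-0.367512, 1.61016, 0.0616)  len=1.2223
  (v8,v12,v9) [--+] → (-2.18525, 1.26323, 0.0616)–(-0.5804, 2.54304, 0.0616)  len=2.0527
  (v9,v12,v13) [+-+] → (-2.18525, 1.26323, 0.0616)–(-2.3501, 1.13177, 0.0616)  len=0.2108
  (v9,v13,v10) [++-] → (-0.53236, 1.4787, 0.0616)–(-0.367512, 1.61016, 0.0616)  len=0.2108
  (v10,v13,v14) [-+-] → (-0.53236, 1.4787, 0.0616)–(-1.48801, 0.716628, 0.0616)  len=1.2223
  (v12,v16,v13) [--+] → (-2.3501, -0.920918, 0.0616)–(-2.3501, 1.13177, 0.0616)  len=2.0527
  (v13,v16,v17) [+-+] → (-2.3501, -0.920918, 0.0616)–(-2.3501, -1.13177, 0.0616)  len=0.2109
  (v13,v17,v14) [++-] → (-1.48801, 0.505773, 0.0616)–(-1.48801, 0.716628, 0.0616)  len=0.2109
  (v14,v17,v18) [-+-] → (-1.48801, 0.505773, 0.0616)–(-1.48801, -0.716628, 0.0616)  len=1.2224
  (v16,v20,v17) [--+] → (-0.745248, -2.41158, 0.0616)–(-2.3501, -1.13177, 0.0616)  len=2.0527
  (v17,v20,v21) [+-+] → (-0.745248, -2.41158, 0.0616)–(-0.5804, -2.54304, 0.0616)  len=0.2108
  (v17,v21,v18) [++-] → (-1.32316, -0.848087, 0.0616)–(-1.48801, -0.716628, 0.0616)  len=0.2108
  (v18,v21,v22) [-+-] → (-1.32316, -0.848087, 0.0616)–(-0.367512, -1.61016, 0.0616)  len=1.2223
  (v20,v24,v21) [--+] → (1.42073, -2.08626, 0.0616)–(-0.5804, -2.54304, 0.0616)  len=2.0526
  (v21,v24,v25) [+-+] → (1.42073, -2.08626, 0.0616)–(1.62629, -2.03934, 0.0616)  len=0.2108
  (v21,v25,v22) [++-] → (-0.16195, -1.56324, 0.0616)–(-0.367512, -1.61016, 0.0616)  len=0.2108
  (v22,v25,v26) [-+-] → (-0.16195, -1.56324, 0.0616)–(1.02971, -1.29126, 0.0616)  len=1.2223
  (v24,v0,v25) [--+] → (2.51691, -0.189968, 0.0616)–(1.62629, -2.03934, 0.0616)  len=2.0527
  (v25,v0,v1) [+-+] → (2.51691, -0.189968, 0.0616)–(2.6084, 0, 0.0616)  len=0.2108
  (v25,v1,v26) [++-] → (1.1212, -1.10129, 0.0616)–(1.02971, -1.29126, 0.0616)  len=0.2108
  (v26,v1,v2) [-+-] → (1.1212, -1.10129, 0.0616)–(1.6516, 0, 0.0616)  len=1.2224

Chained into 2 loop(s):
  loop 1: 14 segments, perimeter = 15.8445
  loop 2: 14 segments, perimeter = 10.0323
Total perimeter = 25.877

loops=2 perimeter=25.877


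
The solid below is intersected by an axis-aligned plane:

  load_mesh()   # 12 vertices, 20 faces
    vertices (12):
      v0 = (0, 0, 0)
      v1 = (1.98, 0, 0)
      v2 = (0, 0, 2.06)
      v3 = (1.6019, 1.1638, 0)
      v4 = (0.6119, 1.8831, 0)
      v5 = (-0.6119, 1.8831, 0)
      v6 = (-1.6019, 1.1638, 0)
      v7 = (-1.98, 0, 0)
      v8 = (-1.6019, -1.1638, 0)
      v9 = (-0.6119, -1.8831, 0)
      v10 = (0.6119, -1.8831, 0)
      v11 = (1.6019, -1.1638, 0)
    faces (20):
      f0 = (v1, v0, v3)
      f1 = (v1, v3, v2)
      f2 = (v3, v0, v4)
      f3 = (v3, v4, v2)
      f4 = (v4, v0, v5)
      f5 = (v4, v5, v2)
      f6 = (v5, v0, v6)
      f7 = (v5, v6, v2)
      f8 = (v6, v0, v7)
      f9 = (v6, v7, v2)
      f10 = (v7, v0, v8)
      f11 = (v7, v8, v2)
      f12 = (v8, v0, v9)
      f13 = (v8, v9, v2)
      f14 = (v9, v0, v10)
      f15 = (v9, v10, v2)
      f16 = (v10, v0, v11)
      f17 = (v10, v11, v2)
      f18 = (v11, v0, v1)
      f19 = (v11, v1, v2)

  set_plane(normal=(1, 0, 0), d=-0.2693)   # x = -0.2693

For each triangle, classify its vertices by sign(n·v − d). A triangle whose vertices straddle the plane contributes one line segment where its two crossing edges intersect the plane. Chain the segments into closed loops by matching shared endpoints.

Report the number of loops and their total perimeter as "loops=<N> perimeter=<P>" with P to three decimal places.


Straddling triangles (12 of 20):
  (v4,v0,v5) [++-] → (-0.2693, 0.828761, 0)–(-0.2693, 1.8831, 0)  len=1.0543
  (v4,v5,v2) [+-+] → (-0.2693, 1.8831, 0)–(-0.2693, 0.828761, 1.15338)  len=1.5627
  (v5,v0,v6) [-+-] → (-0.2693, 0.828761, 0)–(-0.2693, 0.19565, 0)  len=0.6331
  (v5,v6,v2) [--+] → (-0.2693, 0.19565, 1.71369)–(-0.2693, 0.828761, 1.15338)  len=0.8454
  (v6,v0,v7) [-+-] → (-0.2693, 0.19565, 0)–(-0.2693, 0, 0)  len=0.1956
  (v6,v7,v2) [--+] → (-0.2693, 0, 1.77982)–(-0.2693, 0.19565, 1.71369)  len=0.2065
  (v7,v0,v8) [-+-] → (-0.2693, 0, 0)–(-0.2693, -0.19565, 0)  len=0.1956
  (v7,v8,v2) [--+] → (-0.2693, -0.19565, 1.71369)–(-0.2693, 0, 1.77982)  len=0.2065
  (v8,v0,v9) [-+-] → (-0.2693, -0.19565, 0)–(-0.2693, -0.828761, 0)  len=0.6331
  (v8,v9,v2) [--+] → (-0.2693, -0.828761, 1.15338)–(-0.2693, -0.19565, 1.71369)  len=0.8454
  (v9,v0,v10) [-++] → (-0.2693, -0.828761, 0)–(-0.2693, -1.8831, 0)  len=1.0543
  (v9,v10,v2) [-++] → (-0.2693, -1.8831, 0)–(-0.2693, -0.828761, 1.15338)  len=1.5627

Chained into 1 loop(s):
  loop 1: 12 segments, perimeter = 8.9955
Total perimeter = 8.995

loops=1 perimeter=8.995


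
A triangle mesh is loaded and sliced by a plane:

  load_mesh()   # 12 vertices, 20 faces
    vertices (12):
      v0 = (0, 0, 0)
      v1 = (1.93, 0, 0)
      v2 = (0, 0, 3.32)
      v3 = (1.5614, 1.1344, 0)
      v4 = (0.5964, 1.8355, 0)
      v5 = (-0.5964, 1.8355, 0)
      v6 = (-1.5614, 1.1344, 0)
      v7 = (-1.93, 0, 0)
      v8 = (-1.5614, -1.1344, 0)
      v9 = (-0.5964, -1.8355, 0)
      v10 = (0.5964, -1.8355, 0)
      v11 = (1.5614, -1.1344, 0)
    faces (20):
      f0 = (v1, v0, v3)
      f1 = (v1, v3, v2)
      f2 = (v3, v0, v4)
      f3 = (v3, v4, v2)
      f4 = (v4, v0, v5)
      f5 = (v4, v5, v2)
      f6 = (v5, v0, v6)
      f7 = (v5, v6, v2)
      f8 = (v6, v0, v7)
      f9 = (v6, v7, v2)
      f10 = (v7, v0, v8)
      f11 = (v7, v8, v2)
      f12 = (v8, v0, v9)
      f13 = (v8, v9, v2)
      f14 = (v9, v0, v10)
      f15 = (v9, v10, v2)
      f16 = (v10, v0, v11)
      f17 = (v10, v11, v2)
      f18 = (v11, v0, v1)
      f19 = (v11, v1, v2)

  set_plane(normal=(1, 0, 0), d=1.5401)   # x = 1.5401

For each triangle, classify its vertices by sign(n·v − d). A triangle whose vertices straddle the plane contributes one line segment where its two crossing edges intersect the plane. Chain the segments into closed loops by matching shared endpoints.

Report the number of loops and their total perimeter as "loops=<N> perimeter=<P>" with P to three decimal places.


Straddling triangles (8 of 20):
  (v1,v0,v3) [+-+] → (1.5401, 0, 0)–(1.5401, 1.11892, 0)  len=1.1189
  (v1,v3,v2) [++-] → (1.5401, 1.11892, 0.0452901)–(1.5401, 0, 0.670709)  len=1.2819
  (v3,v0,v4) [+--] → (1.5401, 1.11892, 0)–(1.5401, 1.14988, 0)  len=0.0310
  (v3,v4,v2) [+--] → (1.5401, 1.14988, 0)–(1.5401, 1.11892, 0.0452901)  len=0.0549
  (v10,v0,v11) [--+] → (1.5401, -1.11892, 0)–(1.5401, -1.14988, 0)  len=0.0310
  (v10,v11,v2) [-+-] → (1.5401, -1.14988, 0)–(1.5401, -1.11892, 0.0452901)  len=0.0549
  (v11,v0,v1) [+-+] → (1.5401, -1.11892, 0)–(1.5401, 0, 0)  len=1.1189
  (v11,v1,v2) [++-] → (1.5401, 0, 0.670709)–(1.5401, -1.11892, 0.0452901)  len=1.2819

Chained into 1 loop(s):
  loop 1: 8 segments, perimeter = 4.9732
Total perimeter = 4.973

loops=1 perimeter=4.973


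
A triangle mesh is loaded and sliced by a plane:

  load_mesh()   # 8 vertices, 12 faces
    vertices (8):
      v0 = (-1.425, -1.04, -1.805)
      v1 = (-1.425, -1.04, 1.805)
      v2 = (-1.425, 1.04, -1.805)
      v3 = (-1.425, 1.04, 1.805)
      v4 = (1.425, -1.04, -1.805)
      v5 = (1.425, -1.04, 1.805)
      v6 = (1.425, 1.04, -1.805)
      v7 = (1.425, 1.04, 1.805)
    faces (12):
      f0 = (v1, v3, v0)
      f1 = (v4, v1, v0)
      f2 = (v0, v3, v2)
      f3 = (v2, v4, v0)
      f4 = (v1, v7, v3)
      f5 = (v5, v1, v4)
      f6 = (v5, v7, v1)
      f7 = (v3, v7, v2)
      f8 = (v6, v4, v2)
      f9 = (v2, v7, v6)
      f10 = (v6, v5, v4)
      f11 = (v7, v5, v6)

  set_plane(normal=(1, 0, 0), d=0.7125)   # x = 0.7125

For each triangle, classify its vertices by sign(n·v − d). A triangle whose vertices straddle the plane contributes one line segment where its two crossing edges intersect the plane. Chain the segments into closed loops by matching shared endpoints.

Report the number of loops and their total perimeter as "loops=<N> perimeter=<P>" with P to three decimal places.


loops=1 perimeter=11.380

Straddling triangles (8 of 12):
  (v4,v1,v0) [+--] → (0.7125, -1.04, -0.9025)–(0.7125, -1.04, -1.805)  len=0.9025
  (v2,v4,v0) [-+-] → (0.7125, -0.52, -1.805)–(0.7125, -1.04, -1.805)  len=0.5200
  (v1,v7,v3) [-+-] → (0.7125, 0.52, 1.805)–(0.7125, 1.04, 1.805)  len=0.5200
  (v5,v1,v4) [+-+] → (0.7125, -1.04, 1.805)–(0.7125, -1.04, -0.9025)  len=2.7075
  (v5,v7,v1) [++-] → (0.7125, 0.52, 1.805)–(0.7125, -1.04, 1.805)  len=1.5600
  (v3,v7,v2) [-+-] → (0.7125, 1.04, 1.805)–(0.7125, 1.04, 0.9025)  len=0.9025
  (v6,v4,v2) [++-] → (0.7125, -0.52, -1.805)–(0.7125, 1.04, -1.805)  len=1.5600
  (v2,v7,v6) [-++] → (0.7125, 1.04, 0.9025)–(0.7125, 1.04, -1.805)  len=2.7075

Chained into 1 loop(s):
  loop 1: 8 segments, perimeter = 11.3800
Total perimeter = 11.380


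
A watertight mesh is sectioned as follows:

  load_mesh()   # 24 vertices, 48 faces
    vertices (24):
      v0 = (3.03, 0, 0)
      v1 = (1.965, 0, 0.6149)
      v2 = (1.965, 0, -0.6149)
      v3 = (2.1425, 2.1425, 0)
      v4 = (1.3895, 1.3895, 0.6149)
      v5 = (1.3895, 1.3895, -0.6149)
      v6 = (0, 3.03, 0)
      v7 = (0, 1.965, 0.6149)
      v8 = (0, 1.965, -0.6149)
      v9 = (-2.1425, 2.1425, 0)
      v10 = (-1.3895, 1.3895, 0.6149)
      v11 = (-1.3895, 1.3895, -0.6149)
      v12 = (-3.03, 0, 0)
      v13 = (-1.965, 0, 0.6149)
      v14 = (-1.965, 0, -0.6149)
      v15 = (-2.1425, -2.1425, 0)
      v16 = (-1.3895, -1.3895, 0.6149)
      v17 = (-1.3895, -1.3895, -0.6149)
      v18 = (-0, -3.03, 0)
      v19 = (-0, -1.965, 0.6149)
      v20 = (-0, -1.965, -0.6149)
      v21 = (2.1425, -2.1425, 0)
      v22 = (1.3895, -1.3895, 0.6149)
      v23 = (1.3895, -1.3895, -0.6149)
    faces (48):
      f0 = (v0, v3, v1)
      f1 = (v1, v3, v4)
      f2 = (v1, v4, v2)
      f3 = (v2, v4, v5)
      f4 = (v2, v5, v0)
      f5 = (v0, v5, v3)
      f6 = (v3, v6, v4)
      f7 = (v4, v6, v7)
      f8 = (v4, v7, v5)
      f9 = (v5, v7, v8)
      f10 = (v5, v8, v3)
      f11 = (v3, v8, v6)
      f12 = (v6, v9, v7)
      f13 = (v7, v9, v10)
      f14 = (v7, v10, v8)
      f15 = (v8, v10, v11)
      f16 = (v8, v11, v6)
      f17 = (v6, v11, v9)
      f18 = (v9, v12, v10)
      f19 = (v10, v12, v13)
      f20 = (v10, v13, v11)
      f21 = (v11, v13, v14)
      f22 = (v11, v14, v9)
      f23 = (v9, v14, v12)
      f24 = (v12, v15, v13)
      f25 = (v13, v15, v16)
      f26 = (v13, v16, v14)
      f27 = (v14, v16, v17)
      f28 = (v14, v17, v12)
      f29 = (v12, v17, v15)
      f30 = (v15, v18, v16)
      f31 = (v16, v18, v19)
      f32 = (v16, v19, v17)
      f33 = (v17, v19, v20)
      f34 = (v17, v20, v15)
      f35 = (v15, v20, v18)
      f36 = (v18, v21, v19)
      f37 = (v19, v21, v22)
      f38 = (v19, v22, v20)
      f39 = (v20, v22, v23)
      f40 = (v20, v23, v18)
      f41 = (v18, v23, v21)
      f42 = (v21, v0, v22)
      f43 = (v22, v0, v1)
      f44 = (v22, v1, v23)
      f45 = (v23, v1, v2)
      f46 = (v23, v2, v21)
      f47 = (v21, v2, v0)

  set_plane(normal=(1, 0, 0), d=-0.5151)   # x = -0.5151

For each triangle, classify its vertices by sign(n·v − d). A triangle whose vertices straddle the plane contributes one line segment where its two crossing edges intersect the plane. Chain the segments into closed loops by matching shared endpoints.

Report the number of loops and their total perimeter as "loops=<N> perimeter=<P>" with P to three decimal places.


loops=2 perimeter=7.379

Straddling triangles (12 of 48):
  (v6,v9,v7) [+-+] → (-0.5151, 2.81663, 0)–(-0.5151, 2.00767, 0.467066)  len=0.9341
  (v7,v9,v10) [+--] → (-0.5151, 2.00767, 0.467066)–(-0.5151, 1.75166, 0.6149)  len=0.2956
  (v7,v10,v8) [+-+] → (-0.5151, 1.75166, 0.6149)–(-0.5151, 1.75166, -0.159002)  len=0.7739
  (v8,v10,v11) [+--] → (-0.5151, 1.75166, -0.159002)–(-0.5151, 1.75166, -0.6149)  len=0.4559
  (v8,v11,v6) [+-+] → (-0.5151, 1.75166, -0.6149)–(-0.5151, 2.42185, -0.227949)  len=0.7739
  (v6,v11,v9) [+--] → (-0.5151, 2.42185, -0.227949)–(-0.5151, 2.81663, 0)  len=0.4559
  (v15,v18,v16) [-+-] → (-0.5151, -2.81663, 0)–(-0.5151, -2.42185, 0.227949)  len=0.4559
  (v16,v18,v19) [-++] → (-0.5151, -2.42185, 0.227949)–(-0.5151, -1.75166, 0.6149)  len=0.7739
  (v16,v19,v17) [-+-] → (-0.5151, -1.75166, 0.6149)–(-0.5151, -1.75166, 0.159002)  len=0.4559
  (v17,v19,v20) [-++] → (-0.5151, -1.75166, 0.159002)–(-0.5151, -1.75166, -0.6149)  len=0.7739
  (v17,v20,v15) [-+-] → (-0.5151, -1.75166, -0.6149)–(-0.5151, -2.00767, -0.467066)  len=0.2956
  (v15,v20,v18) [-++] → (-0.5151, -2.00767, -0.467066)–(-0.5151, -2.81663, 0)  len=0.9341

Chained into 2 loop(s):
  loop 1: 6 segments, perimeter = 3.6893
  loop 2: 6 segments, perimeter = 3.6893
Total perimeter = 7.379
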